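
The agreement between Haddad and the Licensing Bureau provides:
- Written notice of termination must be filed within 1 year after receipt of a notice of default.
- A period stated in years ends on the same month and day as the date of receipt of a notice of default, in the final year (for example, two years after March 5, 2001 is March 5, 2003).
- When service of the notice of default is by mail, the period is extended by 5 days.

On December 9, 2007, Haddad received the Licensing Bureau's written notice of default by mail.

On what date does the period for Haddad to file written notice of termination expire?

1 year after December 9, 2007 is December 9, 2008.
Service was by mail, adding 5 days: December 9, 2008 + 5 days = December 14, 2008.

December 14, 2008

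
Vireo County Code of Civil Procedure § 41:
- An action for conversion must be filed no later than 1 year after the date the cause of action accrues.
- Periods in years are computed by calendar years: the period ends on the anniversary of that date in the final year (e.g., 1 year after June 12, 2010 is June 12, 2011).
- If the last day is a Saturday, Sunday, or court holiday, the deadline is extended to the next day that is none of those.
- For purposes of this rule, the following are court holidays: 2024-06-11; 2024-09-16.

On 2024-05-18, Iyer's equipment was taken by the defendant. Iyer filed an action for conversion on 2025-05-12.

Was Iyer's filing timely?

1 year after 2024-05-18 is May 18, 2025.
May 18, 2025 is Sunday. The next qualifying day is May 19, 2025.
The deadline is May 19, 2025; the filing on May 12, 2025 is on or before that date.

Yes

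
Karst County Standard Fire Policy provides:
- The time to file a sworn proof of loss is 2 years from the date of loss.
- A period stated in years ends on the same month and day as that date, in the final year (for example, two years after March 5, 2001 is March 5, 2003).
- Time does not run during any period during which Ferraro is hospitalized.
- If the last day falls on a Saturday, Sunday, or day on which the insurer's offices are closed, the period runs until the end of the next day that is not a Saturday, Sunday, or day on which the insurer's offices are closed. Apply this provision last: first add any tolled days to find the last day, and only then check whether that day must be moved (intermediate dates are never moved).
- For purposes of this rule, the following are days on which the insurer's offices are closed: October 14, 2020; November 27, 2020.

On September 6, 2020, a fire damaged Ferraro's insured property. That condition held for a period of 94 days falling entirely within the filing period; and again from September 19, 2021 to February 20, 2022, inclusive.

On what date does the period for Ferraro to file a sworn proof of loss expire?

2 years after September 6, 2020 is September 6, 2022.
Tolling adds 94 days: September 6, 2022 + 94 days = December 9, 2022.
From September 19, 2021 through February 20, 2022 inclusive is 155 days; tolling adds 155 days: December 9, 2022 + 155 days = May 13, 2023.
May 13, 2023 is Saturday; May 14, 2023 is Sunday. The next qualifying day is May 15, 2023.

May 15, 2023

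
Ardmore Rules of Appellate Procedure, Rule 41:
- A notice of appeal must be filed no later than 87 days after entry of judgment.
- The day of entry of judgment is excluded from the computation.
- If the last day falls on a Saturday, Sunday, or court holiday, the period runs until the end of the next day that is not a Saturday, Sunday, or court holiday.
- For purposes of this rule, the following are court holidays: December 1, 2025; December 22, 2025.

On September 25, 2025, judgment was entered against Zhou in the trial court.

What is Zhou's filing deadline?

December 23, 2025

87 days after September 25, 2025 is December 21, 2025.
December 21, 2025 is Sunday; December 22, 2025 is a listed holiday. The next qualifying day is December 23, 2025.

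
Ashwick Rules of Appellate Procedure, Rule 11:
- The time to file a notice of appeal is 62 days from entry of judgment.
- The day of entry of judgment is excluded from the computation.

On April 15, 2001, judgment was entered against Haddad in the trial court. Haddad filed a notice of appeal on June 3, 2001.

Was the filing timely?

62 days after April 15, 2001 is June 16, 2001.
The deadline is June 16, 2001; the filing on June 3, 2001 is on or before that date.

Yes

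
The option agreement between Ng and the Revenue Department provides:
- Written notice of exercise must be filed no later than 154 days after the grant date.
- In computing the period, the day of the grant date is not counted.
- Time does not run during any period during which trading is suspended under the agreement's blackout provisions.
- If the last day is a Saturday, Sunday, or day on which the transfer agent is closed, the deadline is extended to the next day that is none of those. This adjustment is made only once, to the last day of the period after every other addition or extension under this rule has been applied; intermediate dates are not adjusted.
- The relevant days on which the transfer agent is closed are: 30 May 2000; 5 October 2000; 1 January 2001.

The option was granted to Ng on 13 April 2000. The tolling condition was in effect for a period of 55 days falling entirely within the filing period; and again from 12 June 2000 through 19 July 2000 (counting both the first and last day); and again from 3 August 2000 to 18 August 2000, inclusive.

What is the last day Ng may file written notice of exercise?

January 2, 2001

154 days after 13 April 2000 is September 14, 2000.
Tolling adds 55 days: September 14, 2000 + 55 days = November 8, 2000.
From June 12, 2000 through July 19, 2000 inclusive is 38 days; tolling adds 38 days: November 8, 2000 + 38 days = December 16, 2000.
From August 3, 2000 through August 18, 2000 inclusive is 16 days; tolling adds 16 days: December 16, 2000 + 16 days = January 1, 2001.
January 1, 2001 is a listed holiday. The next qualifying day is January 2, 2001.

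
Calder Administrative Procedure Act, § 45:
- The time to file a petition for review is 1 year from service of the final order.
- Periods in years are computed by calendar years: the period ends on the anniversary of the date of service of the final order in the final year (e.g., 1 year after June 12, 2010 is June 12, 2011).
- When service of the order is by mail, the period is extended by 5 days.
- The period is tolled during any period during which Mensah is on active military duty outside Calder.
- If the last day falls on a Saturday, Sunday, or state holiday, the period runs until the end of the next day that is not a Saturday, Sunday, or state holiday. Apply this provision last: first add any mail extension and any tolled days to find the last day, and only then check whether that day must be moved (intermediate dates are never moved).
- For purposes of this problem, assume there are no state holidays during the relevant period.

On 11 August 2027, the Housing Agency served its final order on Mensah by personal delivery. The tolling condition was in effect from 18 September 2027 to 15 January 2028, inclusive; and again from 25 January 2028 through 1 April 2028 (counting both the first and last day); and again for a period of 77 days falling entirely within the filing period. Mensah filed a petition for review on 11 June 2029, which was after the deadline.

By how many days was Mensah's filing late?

39 days

1 year after 11 August 2027 is August 11, 2028.
Service was not by mail, so no mail extension applies.
From September 18, 2027 through January 15, 2028 inclusive is 120 days; tolling adds 120 days: August 11, 2028 + 120 days = December 9, 2028.
From January 25, 2028 through April 1, 2028 inclusive is 68 days; tolling adds 68 days: December 9, 2028 + 68 days = February 15, 2029.
Tolling adds 77 days: February 15, 2029 + 77 days = May 3, 2029.
May 3, 2029 is a Thursday and not a state holiday, so no extension applies.
The deadline is May 3, 2029; from May 3, 2029 to June 11, 2029 is 39 days.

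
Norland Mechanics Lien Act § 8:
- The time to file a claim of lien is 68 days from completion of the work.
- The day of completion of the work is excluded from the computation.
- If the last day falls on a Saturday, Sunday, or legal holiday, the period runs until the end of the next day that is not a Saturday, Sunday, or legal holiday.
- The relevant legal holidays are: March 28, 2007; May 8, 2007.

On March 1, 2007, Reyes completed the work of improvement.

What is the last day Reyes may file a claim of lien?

May 9, 2007

68 days after March 1, 2007 is May 8, 2007.
May 8, 2007 is a listed holiday. The next qualifying day is May 9, 2007.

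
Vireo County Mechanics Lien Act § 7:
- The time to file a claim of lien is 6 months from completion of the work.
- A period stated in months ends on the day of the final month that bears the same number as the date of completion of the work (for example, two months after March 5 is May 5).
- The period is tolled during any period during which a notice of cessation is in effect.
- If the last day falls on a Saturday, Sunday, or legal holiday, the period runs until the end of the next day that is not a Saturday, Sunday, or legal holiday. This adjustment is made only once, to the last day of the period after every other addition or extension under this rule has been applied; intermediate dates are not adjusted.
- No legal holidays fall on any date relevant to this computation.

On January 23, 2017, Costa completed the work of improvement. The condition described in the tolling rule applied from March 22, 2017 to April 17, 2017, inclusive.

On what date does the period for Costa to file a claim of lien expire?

6 months after January 23, 2017 is July 23, 2017.
From March 22, 2017 through April 17, 2017 inclusive is 27 days; tolling adds 27 days: July 23, 2017 + 27 days = August 19, 2017.
August 19, 2017 is Saturday; August 20, 2017 is Sunday. The next qualifying day is August 21, 2017.

August 21, 2017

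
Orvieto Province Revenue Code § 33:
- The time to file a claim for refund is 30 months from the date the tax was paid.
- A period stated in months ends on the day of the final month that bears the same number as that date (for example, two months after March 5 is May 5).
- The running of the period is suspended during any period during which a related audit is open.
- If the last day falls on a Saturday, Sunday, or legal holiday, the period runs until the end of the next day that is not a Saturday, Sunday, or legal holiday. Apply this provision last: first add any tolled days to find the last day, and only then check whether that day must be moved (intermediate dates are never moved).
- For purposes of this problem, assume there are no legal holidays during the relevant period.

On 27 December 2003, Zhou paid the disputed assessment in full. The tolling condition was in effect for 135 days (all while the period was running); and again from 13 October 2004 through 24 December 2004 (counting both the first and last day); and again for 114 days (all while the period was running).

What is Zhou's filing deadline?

May 15, 2007

30 months after 27 December 2003 is June 27, 2006.
Tolling adds 135 days: June 27, 2006 + 135 days = November 9, 2006.
From October 13, 2004 through December 24, 2004 inclusive is 73 days; tolling adds 73 days: November 9, 2006 + 73 days = January 21, 2007.
Tolling adds 114 days: January 21, 2007 + 114 days = May 15, 2007.
May 15, 2007 is a Tuesday and not a legal holiday, so no extension applies.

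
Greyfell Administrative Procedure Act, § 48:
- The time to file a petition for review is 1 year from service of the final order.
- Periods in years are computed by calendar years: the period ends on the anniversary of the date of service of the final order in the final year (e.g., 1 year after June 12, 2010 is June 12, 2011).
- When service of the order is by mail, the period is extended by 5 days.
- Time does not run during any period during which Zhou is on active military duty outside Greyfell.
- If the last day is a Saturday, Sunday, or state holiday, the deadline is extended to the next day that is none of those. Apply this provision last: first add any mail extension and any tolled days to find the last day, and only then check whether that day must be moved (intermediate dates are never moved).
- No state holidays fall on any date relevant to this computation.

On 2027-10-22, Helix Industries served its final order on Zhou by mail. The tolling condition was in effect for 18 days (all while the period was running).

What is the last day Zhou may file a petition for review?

November 14, 2028

1 year after 2027-10-22 is October 22, 2028.
Service was by mail, adding 5 days: October 22, 2028 + 5 days = October 27, 2028.
Tolling adds 18 days: October 27, 2028 + 18 days = November 14, 2028.
November 14, 2028 is a Tuesday and not a state holiday, so no extension applies.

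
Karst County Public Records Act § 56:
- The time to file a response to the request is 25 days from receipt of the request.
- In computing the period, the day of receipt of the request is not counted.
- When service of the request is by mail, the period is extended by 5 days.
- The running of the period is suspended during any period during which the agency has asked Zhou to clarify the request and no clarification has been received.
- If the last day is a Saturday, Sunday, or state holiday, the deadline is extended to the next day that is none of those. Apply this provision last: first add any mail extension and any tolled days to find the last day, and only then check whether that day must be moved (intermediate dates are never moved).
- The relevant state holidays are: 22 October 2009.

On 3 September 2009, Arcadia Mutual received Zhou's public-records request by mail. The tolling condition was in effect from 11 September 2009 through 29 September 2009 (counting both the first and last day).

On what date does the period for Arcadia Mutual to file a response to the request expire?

25 days after 3 September 2009 is September 28, 2009.
Service was by mail, adding 5 days: September 28, 2009 + 5 days = October 3, 2009.
From September 11, 2009 through September 29, 2009 inclusive is 19 days; tolling adds 19 days: October 3, 2009 + 19 days = October 22, 2009.
October 22, 2009 is a listed holiday. The next qualifying day is October 23, 2009.

October 23, 2009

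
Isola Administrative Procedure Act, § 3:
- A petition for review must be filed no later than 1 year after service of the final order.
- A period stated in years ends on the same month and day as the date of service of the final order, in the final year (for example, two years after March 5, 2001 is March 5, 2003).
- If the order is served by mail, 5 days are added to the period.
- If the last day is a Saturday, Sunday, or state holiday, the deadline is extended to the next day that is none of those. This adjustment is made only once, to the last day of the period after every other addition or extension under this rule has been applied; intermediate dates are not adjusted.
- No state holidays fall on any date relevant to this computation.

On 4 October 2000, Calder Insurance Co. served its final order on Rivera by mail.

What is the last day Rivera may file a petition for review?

October 9, 2001

1 year after 4 October 2000 is October 4, 2001.
Service was by mail, adding 5 days: October 4, 2001 + 5 days = October 9, 2001.
October 9, 2001 is a Tuesday and not a state holiday, so no extension applies.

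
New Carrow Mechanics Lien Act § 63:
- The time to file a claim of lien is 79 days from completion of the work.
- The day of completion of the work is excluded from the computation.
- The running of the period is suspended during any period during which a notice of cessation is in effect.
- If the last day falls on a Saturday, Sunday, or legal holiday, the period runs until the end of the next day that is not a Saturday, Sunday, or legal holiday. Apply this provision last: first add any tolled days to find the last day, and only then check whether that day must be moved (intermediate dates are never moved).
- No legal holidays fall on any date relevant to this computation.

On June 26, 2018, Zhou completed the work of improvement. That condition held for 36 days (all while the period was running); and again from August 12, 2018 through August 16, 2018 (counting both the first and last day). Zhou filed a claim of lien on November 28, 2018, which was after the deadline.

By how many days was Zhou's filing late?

35 days

79 days after June 26, 2018 is September 13, 2018.
Tolling adds 36 days: September 13, 2018 + 36 days = October 19, 2018.
From August 12, 2018 through August 16, 2018 inclusive is 5 days; tolling adds 5 days: October 19, 2018 + 5 days = October 24, 2018.
October 24, 2018 is a Wednesday and not a legal holiday, so no extension applies.
The deadline is October 24, 2018; from October 24, 2018 to November 28, 2018 is 35 days.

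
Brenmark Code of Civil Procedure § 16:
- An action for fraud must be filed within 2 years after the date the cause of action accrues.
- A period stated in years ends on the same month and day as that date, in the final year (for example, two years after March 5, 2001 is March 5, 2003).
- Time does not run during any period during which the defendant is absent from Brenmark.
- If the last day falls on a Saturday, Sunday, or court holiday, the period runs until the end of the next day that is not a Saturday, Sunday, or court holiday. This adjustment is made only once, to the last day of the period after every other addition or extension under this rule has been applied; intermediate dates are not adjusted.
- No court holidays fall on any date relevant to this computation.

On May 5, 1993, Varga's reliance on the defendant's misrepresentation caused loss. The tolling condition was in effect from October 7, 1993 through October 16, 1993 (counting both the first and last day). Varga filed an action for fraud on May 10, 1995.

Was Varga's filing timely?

Yes

2 years after May 5, 1993 is May 5, 1995.
From October 7, 1993 through October 16, 1993 inclusive is 10 days; tolling adds 10 days: May 5, 1995 + 10 days = May 15, 1995.
May 15, 1995 is a Monday and not a court holiday, so no extension applies.
The deadline is May 15, 1995; the filing on May 10, 1995 is on or before that date.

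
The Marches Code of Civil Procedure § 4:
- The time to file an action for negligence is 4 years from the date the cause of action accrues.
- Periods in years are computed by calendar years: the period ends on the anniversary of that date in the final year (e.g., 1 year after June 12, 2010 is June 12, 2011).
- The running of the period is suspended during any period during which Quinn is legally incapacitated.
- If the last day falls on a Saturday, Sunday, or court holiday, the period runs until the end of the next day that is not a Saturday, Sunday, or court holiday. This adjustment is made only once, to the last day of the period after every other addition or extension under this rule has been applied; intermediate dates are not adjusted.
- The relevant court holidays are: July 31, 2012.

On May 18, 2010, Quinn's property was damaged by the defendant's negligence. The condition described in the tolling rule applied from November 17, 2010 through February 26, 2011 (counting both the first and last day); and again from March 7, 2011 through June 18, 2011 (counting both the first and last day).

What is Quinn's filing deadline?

December 10, 2014

4 years after May 18, 2010 is May 18, 2014.
From November 17, 2010 through February 26, 2011 inclusive is 102 days; tolling adds 102 days: May 18, 2014 + 102 days = August 28, 2014.
From March 7, 2011 through June 18, 2011 inclusive is 104 days; tolling adds 104 days: August 28, 2014 + 104 days = December 10, 2014.
December 10, 2014 is a Wednesday and not a court holiday, so no extension applies.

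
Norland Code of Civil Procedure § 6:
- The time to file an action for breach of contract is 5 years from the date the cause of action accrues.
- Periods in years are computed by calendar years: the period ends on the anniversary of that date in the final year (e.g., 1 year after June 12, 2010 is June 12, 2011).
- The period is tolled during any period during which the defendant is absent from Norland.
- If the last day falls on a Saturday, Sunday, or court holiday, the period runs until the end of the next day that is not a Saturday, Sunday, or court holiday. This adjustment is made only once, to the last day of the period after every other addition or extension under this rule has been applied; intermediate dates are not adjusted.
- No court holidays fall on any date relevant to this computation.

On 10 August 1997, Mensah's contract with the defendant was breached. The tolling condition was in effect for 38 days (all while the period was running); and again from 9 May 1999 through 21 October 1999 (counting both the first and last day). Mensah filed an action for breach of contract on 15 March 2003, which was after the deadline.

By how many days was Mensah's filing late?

5 years after 10 August 1997 is August 10, 2002.
Tolling adds 38 days: August 10, 2002 + 38 days = September 17, 2002.
From May 9, 1999 through October 21, 1999 inclusive is 166 days; tolling adds 166 days: September 17, 2002 + 166 days = March 2, 2003.
March 2, 2003 is Sunday. The next qualifying day is March 3, 2003.
The deadline is March 3, 2003; from March 3, 2003 to March 15, 2003 is 12 days.

12 days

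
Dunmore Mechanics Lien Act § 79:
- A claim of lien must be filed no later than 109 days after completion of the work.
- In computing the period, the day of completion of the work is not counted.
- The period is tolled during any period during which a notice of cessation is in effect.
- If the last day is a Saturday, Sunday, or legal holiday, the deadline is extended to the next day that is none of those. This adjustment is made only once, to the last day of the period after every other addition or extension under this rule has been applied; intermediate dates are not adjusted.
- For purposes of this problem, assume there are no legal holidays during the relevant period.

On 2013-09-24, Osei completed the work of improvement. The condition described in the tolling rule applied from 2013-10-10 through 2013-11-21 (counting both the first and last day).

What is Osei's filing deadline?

February 24, 2014

109 days after 2013-09-24 is January 11, 2014.
From October 10, 2013 through November 21, 2013 inclusive is 43 days; tolling adds 43 days: January 11, 2014 + 43 days = February 23, 2014.
February 23, 2014 is Sunday. The next qualifying day is February 24, 2014.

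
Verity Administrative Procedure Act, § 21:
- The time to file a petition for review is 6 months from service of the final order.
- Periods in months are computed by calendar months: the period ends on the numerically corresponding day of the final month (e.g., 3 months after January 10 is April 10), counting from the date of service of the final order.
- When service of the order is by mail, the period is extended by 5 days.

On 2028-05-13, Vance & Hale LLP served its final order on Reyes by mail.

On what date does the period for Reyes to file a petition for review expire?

November 18, 2028

6 months after 2028-05-13 is November 13, 2028.
Service was by mail, adding 5 days: November 13, 2028 + 5 days = November 18, 2028.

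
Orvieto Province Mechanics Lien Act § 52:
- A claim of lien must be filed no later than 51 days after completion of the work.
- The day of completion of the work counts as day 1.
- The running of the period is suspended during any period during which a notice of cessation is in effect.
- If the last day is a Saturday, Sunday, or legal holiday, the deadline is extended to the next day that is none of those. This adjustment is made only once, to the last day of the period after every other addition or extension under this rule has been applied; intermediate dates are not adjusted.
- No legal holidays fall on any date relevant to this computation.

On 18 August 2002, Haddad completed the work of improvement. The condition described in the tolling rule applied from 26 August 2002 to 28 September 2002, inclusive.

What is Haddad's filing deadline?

November 11, 2002

Counting 18 August 2002 as day 1, day 51 is October 7, 2002.
From August 26, 2002 through September 28, 2002 inclusive is 34 days; tolling adds 34 days: October 7, 2002 + 34 days = November 10, 2002.
November 10, 2002 is Sunday. The next qualifying day is November 11, 2002.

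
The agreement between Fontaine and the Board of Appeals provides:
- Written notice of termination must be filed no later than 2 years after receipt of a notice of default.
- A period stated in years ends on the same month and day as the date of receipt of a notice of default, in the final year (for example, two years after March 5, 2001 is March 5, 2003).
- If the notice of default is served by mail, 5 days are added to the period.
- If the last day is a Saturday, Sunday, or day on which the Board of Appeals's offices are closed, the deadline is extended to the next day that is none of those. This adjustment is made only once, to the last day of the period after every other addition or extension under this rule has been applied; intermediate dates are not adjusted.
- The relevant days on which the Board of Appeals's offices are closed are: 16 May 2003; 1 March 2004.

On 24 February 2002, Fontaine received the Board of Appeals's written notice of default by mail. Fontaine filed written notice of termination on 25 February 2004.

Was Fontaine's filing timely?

Yes

2 years after 24 February 2002 is February 24, 2004.
Service was by mail, adding 5 days: February 24, 2004 + 5 days = February 29, 2004.
February 29, 2004 is Sunday; March 1, 2004 is a listed holiday. The next qualifying day is March 2, 2004.
The deadline is March 2, 2004; the filing on February 25, 2004 is on or before that date.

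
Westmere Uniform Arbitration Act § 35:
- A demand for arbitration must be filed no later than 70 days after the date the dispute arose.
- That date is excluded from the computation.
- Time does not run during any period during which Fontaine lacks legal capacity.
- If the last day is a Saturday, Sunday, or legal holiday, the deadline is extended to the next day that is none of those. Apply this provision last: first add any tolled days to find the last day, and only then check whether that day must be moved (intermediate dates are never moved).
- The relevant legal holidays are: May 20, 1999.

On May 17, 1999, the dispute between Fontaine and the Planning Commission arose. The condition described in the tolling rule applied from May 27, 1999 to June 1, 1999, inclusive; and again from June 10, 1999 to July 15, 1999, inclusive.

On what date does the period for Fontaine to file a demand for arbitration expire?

70 days after May 17, 1999 is July 26, 1999.
From May 27, 1999 through June 1, 1999 inclusive is 6 days; tolling adds 6 days: July 26, 1999 + 6 days = August 1, 1999.
From June 10, 1999 through July 15, 1999 inclusive is 36 days; tolling adds 36 days: August 1, 1999 + 36 days = September 6, 1999.
September 6, 1999 is a Monday and not a legal holiday, so no extension applies.

September 6, 1999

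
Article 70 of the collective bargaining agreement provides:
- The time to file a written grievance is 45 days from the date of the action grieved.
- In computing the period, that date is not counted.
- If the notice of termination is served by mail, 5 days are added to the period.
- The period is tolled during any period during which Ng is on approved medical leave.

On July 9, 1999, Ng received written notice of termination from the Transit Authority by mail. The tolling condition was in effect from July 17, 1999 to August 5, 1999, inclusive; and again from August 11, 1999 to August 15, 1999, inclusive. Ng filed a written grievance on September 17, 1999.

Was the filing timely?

45 days after July 9, 1999 is August 23, 1999.
Service was by mail, adding 5 days: August 23, 1999 + 5 days = August 28, 1999.
From July 17, 1999 through August 5, 1999 inclusive is 20 days; tolling adds 20 days: August 28, 1999 + 20 days = September 17, 1999.
From August 11, 1999 through August 15, 1999 inclusive is 5 days; tolling adds 5 days: September 17, 1999 + 5 days = September 22, 1999.
The deadline is September 22, 1999; the filing on September 17, 1999 is on or before that date.

Yes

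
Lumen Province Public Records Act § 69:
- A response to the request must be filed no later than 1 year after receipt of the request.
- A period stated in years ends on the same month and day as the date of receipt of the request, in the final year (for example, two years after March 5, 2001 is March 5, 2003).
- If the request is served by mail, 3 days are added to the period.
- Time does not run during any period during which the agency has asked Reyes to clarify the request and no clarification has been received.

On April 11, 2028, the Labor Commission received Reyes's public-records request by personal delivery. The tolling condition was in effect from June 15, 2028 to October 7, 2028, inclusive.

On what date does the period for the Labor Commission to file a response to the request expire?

August 4, 2029

1 year after April 11, 2028 is April 11, 2029.
Service was not by mail, so no mail extension applies.
From June 15, 2028 through October 7, 2028 inclusive is 115 days; tolling adds 115 days: April 11, 2029 + 115 days = August 4, 2029.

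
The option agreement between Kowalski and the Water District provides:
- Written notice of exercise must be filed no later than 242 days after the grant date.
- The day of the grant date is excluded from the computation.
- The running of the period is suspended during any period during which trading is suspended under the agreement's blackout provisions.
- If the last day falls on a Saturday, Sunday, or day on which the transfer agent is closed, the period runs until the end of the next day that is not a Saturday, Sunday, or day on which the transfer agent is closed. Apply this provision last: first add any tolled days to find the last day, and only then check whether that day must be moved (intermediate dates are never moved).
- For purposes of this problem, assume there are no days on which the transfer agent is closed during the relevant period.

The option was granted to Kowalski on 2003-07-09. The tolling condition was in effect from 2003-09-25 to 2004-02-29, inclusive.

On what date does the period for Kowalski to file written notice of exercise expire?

242 days after 2003-07-09 is March 7, 2004.
From September 25, 2003 through February 29, 2004 inclusive is 158 days; tolling adds 158 days: March 7, 2004 + 158 days = August 12, 2004.
August 12, 2004 is a Thursday and not a day on which the transfer agent is closed, so no extension applies.

August 12, 2004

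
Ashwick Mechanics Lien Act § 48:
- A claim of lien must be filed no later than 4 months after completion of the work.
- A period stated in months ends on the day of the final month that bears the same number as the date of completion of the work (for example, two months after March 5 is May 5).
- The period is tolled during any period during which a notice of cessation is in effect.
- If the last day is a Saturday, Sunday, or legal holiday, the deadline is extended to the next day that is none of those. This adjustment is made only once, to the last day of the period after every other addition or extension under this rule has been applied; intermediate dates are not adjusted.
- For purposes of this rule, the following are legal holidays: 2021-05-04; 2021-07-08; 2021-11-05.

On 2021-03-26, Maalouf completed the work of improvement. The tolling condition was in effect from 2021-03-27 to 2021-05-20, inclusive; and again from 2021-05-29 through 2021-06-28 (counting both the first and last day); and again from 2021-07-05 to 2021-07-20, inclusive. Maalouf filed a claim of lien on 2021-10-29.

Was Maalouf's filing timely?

4 months after 2021-03-26 is July 26, 2021.
From March 27, 2021 through May 20, 2021 inclusive is 55 days; tolling adds 55 days: July 26, 2021 + 55 days = September 19, 2021.
From May 29, 2021 through June 28, 2021 inclusive is 31 days; tolling adds 31 days: September 19, 2021 + 31 days = October 20, 2021.
From July 5, 2021 through July 20, 2021 inclusive is 16 days; tolling adds 16 days: October 20, 2021 + 16 days = November 5, 2021.
November 5, 2021 is a listed holiday; November 6, 2021 is Saturday; November 7, 2021 is Sunday. The next qualifying day is November 8, 2021.
The deadline is November 8, 2021; the filing on October 29, 2021 is on or before that date.

Yes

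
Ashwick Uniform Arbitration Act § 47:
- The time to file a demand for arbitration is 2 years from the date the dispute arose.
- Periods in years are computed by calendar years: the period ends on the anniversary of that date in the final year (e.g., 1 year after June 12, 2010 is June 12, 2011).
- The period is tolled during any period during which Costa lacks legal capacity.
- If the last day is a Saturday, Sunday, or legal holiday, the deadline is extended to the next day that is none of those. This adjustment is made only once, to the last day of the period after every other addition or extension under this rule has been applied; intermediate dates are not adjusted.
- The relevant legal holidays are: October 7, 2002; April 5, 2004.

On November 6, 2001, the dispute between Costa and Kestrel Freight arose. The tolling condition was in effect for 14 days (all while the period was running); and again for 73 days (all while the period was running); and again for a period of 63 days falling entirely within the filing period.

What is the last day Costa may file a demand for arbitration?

April 6, 2004

2 years after November 6, 2001 is November 6, 2003.
Tolling adds 14 days: November 6, 2003 + 14 days = November 20, 2003.
Tolling adds 73 days: November 20, 2003 + 73 days = February 1, 2004.
Tolling adds 63 days: February 1, 2004 + 63 days = April 4, 2004.
April 4, 2004 is Sunday; April 5, 2004 is a listed holiday. The next qualifying day is April 6, 2004.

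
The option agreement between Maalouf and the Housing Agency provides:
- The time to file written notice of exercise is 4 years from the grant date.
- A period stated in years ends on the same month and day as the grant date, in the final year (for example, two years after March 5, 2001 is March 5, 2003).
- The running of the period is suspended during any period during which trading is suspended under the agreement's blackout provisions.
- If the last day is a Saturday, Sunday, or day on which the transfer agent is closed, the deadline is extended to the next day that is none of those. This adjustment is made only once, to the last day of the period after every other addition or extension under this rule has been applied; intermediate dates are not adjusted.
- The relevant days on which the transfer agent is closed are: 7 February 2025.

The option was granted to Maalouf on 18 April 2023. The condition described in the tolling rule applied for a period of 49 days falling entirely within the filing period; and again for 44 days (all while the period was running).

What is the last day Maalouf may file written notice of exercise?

4 years after 18 April 2023 is April 18, 2027.
Tolling adds 49 days: April 18, 2027 + 49 days = June 6, 2027.
Tolling adds 44 days: June 6, 2027 + 44 days = July 20, 2027.
July 20, 2027 is a Tuesday and not a day on which the transfer agent is closed, so no extension applies.

July 20, 2027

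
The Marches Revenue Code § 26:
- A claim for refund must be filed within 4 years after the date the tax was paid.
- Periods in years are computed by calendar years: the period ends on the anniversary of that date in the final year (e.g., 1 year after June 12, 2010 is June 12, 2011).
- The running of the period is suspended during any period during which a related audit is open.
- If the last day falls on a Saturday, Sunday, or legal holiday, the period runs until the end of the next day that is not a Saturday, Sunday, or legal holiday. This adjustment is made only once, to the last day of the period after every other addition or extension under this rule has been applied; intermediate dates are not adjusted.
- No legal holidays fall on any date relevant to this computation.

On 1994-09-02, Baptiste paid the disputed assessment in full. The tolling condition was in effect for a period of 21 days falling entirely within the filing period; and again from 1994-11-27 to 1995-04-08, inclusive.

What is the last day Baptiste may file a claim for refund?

4 years after 1994-09-02 is September 2, 1998.
Tolling adds 21 days: September 2, 1998 + 21 days = September 23, 1998.
From November 27, 1994 through April 8, 1995 inclusive is 133 days; tolling adds 133 days: September 23, 1998 + 133 days = February 3, 1999.
February 3, 1999 is a Wednesday and not a legal holiday, so no extension applies.

February 3, 1999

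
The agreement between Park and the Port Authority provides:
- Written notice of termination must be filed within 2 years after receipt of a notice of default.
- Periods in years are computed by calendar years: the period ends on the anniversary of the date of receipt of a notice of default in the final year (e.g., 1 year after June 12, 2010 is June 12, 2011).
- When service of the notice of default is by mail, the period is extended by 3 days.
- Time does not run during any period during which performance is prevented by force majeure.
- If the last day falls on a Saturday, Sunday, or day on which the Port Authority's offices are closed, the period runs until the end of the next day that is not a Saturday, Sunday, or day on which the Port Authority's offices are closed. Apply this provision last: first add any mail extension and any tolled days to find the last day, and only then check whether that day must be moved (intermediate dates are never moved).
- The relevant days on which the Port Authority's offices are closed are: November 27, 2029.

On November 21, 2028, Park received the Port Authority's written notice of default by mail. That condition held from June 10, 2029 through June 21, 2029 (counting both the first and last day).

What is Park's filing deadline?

2 years after November 21, 2028 is November 21, 2030.
Service was by mail, adding 3 days: November 21, 2030 + 3 days = November 24, 2030.
From June 10, 2029 through June 21, 2029 inclusive is 12 days; tolling adds 12 days: November 24, 2030 + 12 days = December 6, 2030.
December 6, 2030 is a Friday and not a day on which the Port Authority's offices are closed, so no extension applies.

December 6, 2030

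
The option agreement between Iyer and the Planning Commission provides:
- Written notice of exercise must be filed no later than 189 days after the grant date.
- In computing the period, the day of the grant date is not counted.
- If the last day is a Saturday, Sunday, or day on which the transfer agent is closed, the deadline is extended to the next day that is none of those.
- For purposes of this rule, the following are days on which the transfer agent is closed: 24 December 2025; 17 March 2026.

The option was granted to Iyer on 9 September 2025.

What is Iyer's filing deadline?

March 18, 2026

189 days after 9 September 2025 is March 17, 2026.
March 17, 2026 is a listed holiday. The next qualifying day is March 18, 2026.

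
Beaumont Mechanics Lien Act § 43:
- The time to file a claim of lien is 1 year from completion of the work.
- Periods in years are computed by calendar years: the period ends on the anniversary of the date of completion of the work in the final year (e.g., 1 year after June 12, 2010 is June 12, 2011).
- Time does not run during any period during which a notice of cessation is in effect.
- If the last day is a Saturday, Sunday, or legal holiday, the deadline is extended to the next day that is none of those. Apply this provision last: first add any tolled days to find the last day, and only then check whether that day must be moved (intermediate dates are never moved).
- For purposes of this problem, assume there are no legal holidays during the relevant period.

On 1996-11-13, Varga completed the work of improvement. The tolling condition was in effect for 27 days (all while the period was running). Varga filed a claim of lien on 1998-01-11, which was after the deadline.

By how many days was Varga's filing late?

32 days

1 year after 1996-11-13 is November 13, 1997.
Tolling adds 27 days: November 13, 1997 + 27 days = December 10, 1997.
December 10, 1997 is a Wednesday and not a legal holiday, so no extension applies.
The deadline is December 10, 1997; from December 10, 1997 to January 11, 1998 is 32 days.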